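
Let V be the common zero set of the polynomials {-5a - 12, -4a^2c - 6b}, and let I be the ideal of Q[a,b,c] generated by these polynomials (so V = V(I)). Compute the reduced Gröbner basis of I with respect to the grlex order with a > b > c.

G = {a + 12/5, b + 96/25c}

f_1 = -5a - 12, LT = a.
f_2 = -4a^2c - 6b, LT = a^2c.

S(f_1,f_2): lcm = a^2c. S = 12/5ac - 3/2b.
  leading term ac: subtract (-12/25c)·f_1 from 12/5ac - 3/2b → -3/2b - 144/25c
  leading term b: no divisor's leading term divides it; move -3/2b to the remainder.
  leading term c: no divisor's leading term divides it; move -144/25c to the remainder.
  remainder -3/2b - 144/25c ≠ 0; add g_3 = -3/2b - 144/25c to the basis.

The other S-polynomials (S(f_1,g_3), S(f_2,g_3)) all reduce to 0 modulo the current basis, so we have a Gröbner basis.
Inter-reduce: drop elements whose leading term is divisible by another's, tail-reduce, and make monic.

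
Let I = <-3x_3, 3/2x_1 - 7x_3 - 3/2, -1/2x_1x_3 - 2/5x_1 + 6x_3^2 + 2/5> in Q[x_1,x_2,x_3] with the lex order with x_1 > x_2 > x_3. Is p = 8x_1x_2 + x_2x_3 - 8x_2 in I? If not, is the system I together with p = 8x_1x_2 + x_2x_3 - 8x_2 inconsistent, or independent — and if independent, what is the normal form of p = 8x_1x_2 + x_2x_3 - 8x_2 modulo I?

First compute the reduced Gröbner basis of I by Buchberger's algorithm.
f_1 = -3x_3, LT = x_3.
f_2 = 3/2x_1 - 7x_3 - 3/2, LT = x_1.
f_3 = -1/2x_1x_3 - 2/5x_1 + 6x_3^2 + 2/5, LT = x_1x_3.

The S-polynomials (S(f_1,f_2), S(f_1,f_3), S(f_2,f_3)) all reduce to 0 modulo the current basis, so we have a Gröbner basis.
Inter-reduce: drop elements whose leading term is divisible by another's, tail-reduce, and make monic.
Reduced Gröbner basis: {x_1 - 1, x_3}.
Label its elements g_1 = x_1 - 1, g_2 = x_3.

Reduce p = 8x_1x_2 + x_2x_3 - 8x_2 modulo G:
  leading term x_1x_2: subtract (8x_2)·g_1 from 8x_1x_2 + x_2x_3 - 8x_2 → x_2x_3
  leading term x_2x_3: subtract (x_2)·g_2 from x_2x_3 → 0
  normal form = 0.
Since the normal form is 0, p ∈ I.

The remainder on division by a Gröbner basis is unique — it is the normal form.

8x_1x_2 + x_2x_3 - 8x_2 lies in I (it reduces to 0).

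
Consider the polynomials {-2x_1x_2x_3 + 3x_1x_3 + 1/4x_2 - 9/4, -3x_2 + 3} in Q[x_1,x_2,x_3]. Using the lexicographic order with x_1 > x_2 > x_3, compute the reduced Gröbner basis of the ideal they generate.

G = {x_1x_3 - 2, x_2 - 1}

This is the nonlinear analogue of row-reducing a linear system.

f_1 = -2x_1x_2x_3 + 3x_1x_3 + 1/4x_2 - 9/4, LT = x_1x_2x_3.
f_2 = -3x_2 + 3, LT = x_2.

S(f_1,f_2): lcm = x_1x_2x_3. S = -1/2x_1x_3 - 1/8x_2 + 9/8.
  leading term x_1x_3: no divisor's leading term divides it; move -1/2x_1x_3 to the remainder.
  leading term x_2: subtract (1/24)·f_2 from -1/8x_2 + 9/8 → 1
  leading term 1: no divisor's leading term divides it; move 1 to the remainder.
  remainder -1/2x_1x_3 + 1 ≠ 0; add g_3 = -1/2x_1x_3 + 1 to the basis.

S(f_1,g_3): lcm = x_1x_2x_3. S = -3/2x_1x_3 + 15/8x_2 + 9/8.
  leading term x_1x_3: subtract (3)·g_3 from -3/2x_1x_3 + 15/8x_2 + 9/8 → 15/8x_2 - 15/8
  leading term x_2: subtract (-5/8)·f_2 from 15/8x_2 - 15/8 → 0
  remainder 0.

S(f_2,g_3): leading monomials are coprime, so the S-polynomial reduces to 0 (Buchberger's first criterion).
Every S-polynomial of the final basis reduces to 0, so we have a Gröbner basis.
Inter-reduce: drop elements whose leading term is divisible by another's, tail-reduce, and make monic.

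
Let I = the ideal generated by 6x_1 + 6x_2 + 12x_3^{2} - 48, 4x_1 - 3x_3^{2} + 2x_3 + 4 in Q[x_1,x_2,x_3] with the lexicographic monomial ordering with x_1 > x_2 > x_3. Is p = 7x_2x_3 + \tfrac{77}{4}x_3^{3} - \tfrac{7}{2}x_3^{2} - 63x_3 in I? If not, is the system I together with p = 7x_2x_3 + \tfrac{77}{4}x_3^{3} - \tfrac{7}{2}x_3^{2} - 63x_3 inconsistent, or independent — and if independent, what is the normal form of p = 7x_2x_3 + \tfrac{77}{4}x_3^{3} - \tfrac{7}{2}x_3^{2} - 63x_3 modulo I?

First compute the reduced Gröbner basis of I by Buchberger's algorithm.
f_1 = 6x_1 + 6x_2 + 12x_3^{2} - 48, LT = x_1.
f_2 = 4x_1 - 3x_3^{2} + 2x_3 + 4, LT = x_1.

S(f_1,f_2): lcm = x_1. S = x_2 + \tfrac{11}{4}x_3^{2} - \tfrac{1}{2}x_3 - 9.
  leading term x_2: no divisor's leading term divides it; move x_2 to the remainder.
  leading term x_3^{2}: no divisor's leading term divides it; move \tfrac{11}{4}x_3^{2} to the remainder.
  leading term x_3: no divisor's leading term divides it; move -\tfrac{1}{2}x_3 to the remainder.
  leading term 1: no divisor's leading term divides it; move -9 to the remainder.
  remainder x_2 + \tfrac{11}{4}x_3^{2} - \tfrac{1}{2}x_3 - 9 ≠ 0; add h_3 = x_2 + \tfrac{11}{4}x_3^{2} - \tfrac{1}{2}x_3 - 9 to the basis.

The other S-polynomials (S(f_1,h_3), S(f_2,h_3)) all reduce to 0 modulo the current basis, so we have a Gröbner basis.
Inter-reduce: drop elements whose leading term is divisible by another's, tail-reduce, and make monic.
Reduced Gröbner basis: {x_1 - \tfrac{3}{4}x_3^{2} + \tfrac{1}{2}x_3 + 1, x_2 + \tfrac{11}{4}x_3^{2} - \tfrac{1}{2}x_3 - 9}.
Label its elements g_1 = x_1 - \tfrac{3}{4}x_3^{2} + \tfrac{1}{2}x_3 + 1, g_2 = x_2 + \tfrac{11}{4}x_3^{2} - \tfrac{1}{2}x_3 - 9.

Reduce p = 7x_2x_3 + \tfrac{77}{4}x_3^{3} - \tfrac{7}{2}x_3^{2} - 63x_3 modulo G:
  leading term x_2x_3: subtract (7x_3)·g_2 from 7x_2x_3 + \tfrac{77}{4}x_3^{3} - \tfrac{7}{2}x_3^{2} - 63x_3 → 0
  normal form = 0.
Since the normal form is 0, p ∈ I.

7x_2x_3 + \tfrac{77}{4}x_3^{3} - \tfrac{7}{2}x_3^{2} - 63x_3 lies in I (it reduces to 0).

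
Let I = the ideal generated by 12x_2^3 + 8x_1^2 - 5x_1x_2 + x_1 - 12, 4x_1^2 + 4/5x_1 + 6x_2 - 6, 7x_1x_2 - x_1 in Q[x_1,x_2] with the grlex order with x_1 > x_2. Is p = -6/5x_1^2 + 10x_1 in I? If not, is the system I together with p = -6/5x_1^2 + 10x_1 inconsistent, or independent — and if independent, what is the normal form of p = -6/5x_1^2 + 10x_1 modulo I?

-6/5x_1^2 + 10x_1 lies in I (it reduces to 0).

First compute the reduced Gröbner basis of I by Buchberger's algorithm.
f_1 = 12x_2^3 + 8x_1^2 - 5x_1x_2 + x_1 - 12, LT = x_2^3.
f_2 = 4x_1^2 + 4/5x_1 + 6x_2 - 6, LT = x_1^2.
f_3 = 7x_1x_2 - x_1, LT = x_1x_2.

S(f_1,f_3): lcm = x_1x_2^3. S = 2/3x_1^3 - 5/12x_1^2x_2 + 1/7x_1x_2^2 + 1/12x_1^2 - x_1.
  reduce S modulo (f_1, f_2, f_3):
  remainder 5/8x_2^2 - 6073/51450x_1 - 11/20x_2 - 3/40 ≠ 0; add h_4 = 5/8x_2^2 - 6073/51450x_1 - 11/20x_2 - 3/40 to the basis.

S(f_2,f_3): lcm = x_1^2x_2. S = 1/7x_1^2 + 1/5x_1x_2 + 3/2x_2^2 - 3/2x_2.
  reduce S modulo (f_1, f_2, f_3, h_4):
  remainder 12146/42875x_1 - 69/175x_2 + 69/175 ≠ 0; add h_5 = 12146/42875x_1 - 69/175x_2 + 69/175 to the basis.

S(f_1,h_4): lcm = x_2^3. S = 2/3x_1^2 - 39069/171500x_1x_2 + 22/25x_2^2 + 1/12x_1 + 3/25x_2 - 1.
  reduce S modulo (f_1, f_2, f_3, h_4, h_5):
  remainder 12889/1190308x_2 - 12889/1190308 ≠ 0; add h_6 = 12889/1190308x_2 - 12889/1190308 to the basis.

The other S-polynomials (S(f_1,f_2), S(f_2,h_4), S(f_3,h_4), S(f_1,h_5), S(f_2,h_5), S(f_3,h_5), S(h_4,h_5), S(f_1,h_6), S(f_2,h_6), S(f_3,h_6), S(h_4,h_6), S(h_5,h_6)) all reduce to 0 modulo the current basis, so we have a Gröbner basis.
Inter-reduce: drop elements whose leading term is divisible by another's, tail-reduce, and make monic.
Reduced Gröbner basis: {x_1, x_2 - 1}.
Label its elements g_1 = x_1, g_2 = x_2 - 1.

Reduce p = -6/5x_1^2 + 10x_1 modulo G:
  leading term x_1^2: subtract (-6/5x_1)·g_1 from -6/5x_1^2 + 10x_1 → 10x_1
  leading term x_1: subtract (10)·g_1 from 10x_1 → 0
  normal form = 0.
Since the normal form is 0, p ∈ I.

Ideal membership is decidable via reduction modulo a Gröbner basis.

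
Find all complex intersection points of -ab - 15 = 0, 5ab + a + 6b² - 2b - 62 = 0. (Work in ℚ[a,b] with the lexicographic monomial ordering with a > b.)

{(-3, 5), (70 - 5*sqrt(178), -7/3 - sqrt(178)/6), (5*sqrt(178) + 70, -7/3 + sqrt(178)/6)}

Compute a lex Gröbner basis by Buchberger's algorithm.
f_1 = -ab - 15, LT = ab.
f_2 = 5ab + a + 6b² - 2b - 62, LT = ab.

S(f_1,f_2): lcm = ab. S = -⅕a - 6/5b² + ⅖b + 137/5.
  reduce S modulo (f_1, f_2):
  remainder -⅕a - 6/5b² + ⅖b + 137/5 ≠ 0; add h_3 = -⅕a - 6/5b² + ⅖b + 137/5 to the basis.

S(f_1,h_3): lcm = ab. S = -6b³ + 2b² + 137b + 15.
  reduce S modulo (f_1, f_2, h_3):
  remainder -6b³ + 2b² + 137b + 15 ≠ 0; add h_4 = -6b³ + 2b² + 137b + 15 to the basis.

The other S-polynomials (S(f_2,h_3), S(f_1,h_4), S(f_2,h_4), S(h_3,h_4)) all reduce to 0 modulo the current basis, so we have a Gröbner basis.
Inter-reduce: drop elements whose leading term is divisible by another's, tail-reduce, and make monic.
Reduced Gröbner basis: {a + 6b² - 2b - 137, b³ - ⅓b² - 137/6b - 5/2}.

A lex Gröbner basis eliminates variables successively. Here b³ - ⅓b² - 137/6b - 5/2 depends only on b, with roots {5, -7/3 - sqrt(178)/6, -7/3 + sqrt(178)/6}; lifting each root through the earlier basis elements recovers the full solutions.
  b = 5: the earlier basis element becomes a + 3 = 0, giving a = -3 — point (-3, 5).
  b = -7/3 - sqrt(178)/6: the earlier basis element becomes a - 70 + 5*sqrt(178) = 0, giving a = 70 - 5*sqrt(178) — point (70 - 5*sqrt(178), -7/3 - sqrt(178)/6).
  b = -7/3 + sqrt(178)/6: the earlier basis element becomes a - 70 - 5*sqrt(178) = 0, giving a = 5*sqrt(178) + 70 — point (5*sqrt(178) + 70, -7/3 + sqrt(178)/6).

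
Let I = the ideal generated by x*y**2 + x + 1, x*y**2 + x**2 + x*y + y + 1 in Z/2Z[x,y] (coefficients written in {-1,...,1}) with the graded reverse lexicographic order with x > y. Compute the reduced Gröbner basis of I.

G = {x*y**2 + x + 1, y**3 + x + 1, x**2 + x*y + x + y}

Buchberger's algorithm terminates because the ascending chain of leading-term ideals stabilizes.

f_1 = x*y**2 + x + 1, LT = x*y**2.
f_2 = x*y**2 + x**2 + x*y + y + 1, LT = x*y**2.

S(f_1,f_2): lcm = x*y**2. S = x**2 + x*y + x + y.
  leading term x**2: no divisor's leading term divides it; move x**2 to the remainder.
  leading term x*y: no divisor's leading term divides it; move x*y to the remainder.
  leading term x: no divisor's leading term divides it; move x to the remainder.
  leading term y: no divisor's leading term divides it; move y to the remainder.
  remainder x**2 + x*y + x + y ≠ 0; add g_3 = x**2 + x*y + x + y to the basis.

S(f_1,g_3): lcm = x**2*y**2. S = x*y**3 + x*y**2 + y**3 + x**2 + x.
  leading term x*y**3: subtract (y)·f_1 from x*y**3 + x*y**2 + y**3 + x**2 + x → x*y**2 + y**3 + x**2 + x*y + x + y
  leading term x*y**2: subtract (1)·f_1 from x*y**2 + y**3 + x**2 + x*y + x + y → y**3 + x**2 + x*y + y + 1
  leading term y**3: no divisor's leading term divides it; move y**3 to the remainder.
  leading term x**2: subtract (1)·g_3 from x**2 + x*y + y + 1 → x + 1
  leading term x: no divisor's leading term divides it; move x to the remainder.
  leading term 1: no divisor's leading term divides it; move 1 to the remainder.
  remainder y**3 + x + 1 ≠ 0; add g_4 = y**3 + x + 1 to the basis.

The other S-polynomials (S(f_2,g_3), S(f_1,g_4), S(f_2,g_4), S(g_3,g_4)) all reduce to 0 modulo the current basis, so we have a Gröbner basis.
Inter-reduce: drop elements whose leading term is divisible by another's, tail-reduce, and make monic.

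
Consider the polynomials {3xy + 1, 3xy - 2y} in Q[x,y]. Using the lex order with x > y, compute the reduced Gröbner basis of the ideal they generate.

f_1 = 3xy + 1, LT = xy.
f_2 = 3xy - 2y, LT = xy.

S(f_1,f_2): lcm = xy. S = 2/3y + 1/3.
  reduce S modulo (f_1, f_2):
  remainder 2/3y + 1/3 ≠ 0; add g_3 = 2/3y + 1/3 to the basis.

S(f_1,g_3): lcm = xy. S = -1/2x + 1/3.
  reduce S modulo (f_1, f_2, g_3):
  remainder -1/2x + 1/3 ≠ 0; add g_4 = -1/2x + 1/3 to the basis.

The other S-polynomials (S(f_2,g_3), S(f_1,g_4), S(f_2,g_4), S(g_3,g_4)) all reduce to 0 modulo the current basis, so we have a Gröbner basis.
Inter-reduce: drop elements whose leading term is divisible by another's, tail-reduce, and make monic.

G = {x - 2/3, y + 1/2}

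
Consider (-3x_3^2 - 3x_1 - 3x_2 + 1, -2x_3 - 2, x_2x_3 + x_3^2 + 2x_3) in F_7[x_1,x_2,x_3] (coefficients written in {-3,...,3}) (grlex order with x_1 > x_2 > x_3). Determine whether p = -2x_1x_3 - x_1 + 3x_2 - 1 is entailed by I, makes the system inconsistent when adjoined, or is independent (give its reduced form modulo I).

First compute the reduced Gröbner basis of I by Buchberger's algorithm.
f_1 = -3x_3^2 - 3x_1 - 3x_2 + 1, LT = x_3^2.
f_2 = -2x_3 - 2, LT = x_3.
f_3 = x_2x_3 + x_3^2 + 2x_3, LT = x_2x_3.

S(f_1,f_2): lcm = x_3^2. S = x_1 + x_2 - x_3 + 2.
  leading term x_1: no divisor's leading term divides it; move x_1 to the remainder.
  leading term x_2: no divisor's leading term divides it; move x_2 to the remainder.
  leading term x_3: subtract (-3)·f_2 from -x_3 + 2 → 3
  leading term 1: no divisor's leading term divides it; move 3 to the remainder.
  remainder x_1 + x_2 + 3 ≠ 0; add h_4 = x_1 + x_2 + 3 to the basis.

S(f_1,f_3): lcm = x_2x_3^2. S = -x_3^3 + x_1x_2 + x_2^2 - 2x_3^2 + 2x_2.
  leading term x_3^3: subtract (-2x_3)·f_1 from -x_3^3 + x_1x_2 + x_2^2 - 2x_3^2 + 2x_2 → x_1x_2 + x_1x_3 + x_2^2 + x_2x_3 - 2x_3^2 + 2x_2 + 2x_3
  leading term x_1x_2: subtract (x_2)·h_4 from x_1x_2 + x_1x_3 + x_2^2 + x_2x_3 - 2x_3^2 + 2x_2 + 2x_3 → x_1x_3 + x_2x_3 - 2x_3^2 - x_2 + 2x_3
  leading term x_1x_3: subtract (3x_1)·f_2 from x_1x_3 + x_2x_3 - 2x_3^2 - x_2 + 2x_3 → x_2x_3 - 2x_3^2 - x_1 - x_2 + 2x_3
  leading term x_2x_3: subtract (3x_2)·f_2 from x_2x_3 - 2x_3^2 - x_1 - x_2 + 2x_3 → -2x_3^2 - x_1 - 2x_2 + 2x_3
  leading term x_3^2: subtract (3)·f_1 from -2x_3^2 - x_1 - 2x_2 + 2x_3 → x_1 + 2x_3 - 3
  leading term x_1: subtract (1)·h_4 from x_1 + 2x_3 - 3 → -x_2 + 2x_3 + 1
  leading term x_2: no divisor's leading term divides it; move -x_2 to the remainder.
  leading term x_3: subtract (-1)·f_2 from 2x_3 + 1 → -1
  leading term 1: no divisor's leading term divides it; move -1 to the remainder.
  remainder -x_2 - 1 ≠ 0; add h_5 = -x_2 - 1 to the basis.

S(f_2,f_3): lcm = x_2x_3. S = -x_3^2 + x_2 - 2x_3.
  leading term x_3^2: subtract (-2)·f_1 from -x_3^2 + x_2 - 2x_3 → x_1 + 2x_2 - 2x_3 + 2
  leading term x_1: subtract (1)·h_4 from x_1 + 2x_2 - 2x_3 + 2 → x_2 - 2x_3 - 1
  leading term x_2: subtract (-1)·h_5 from x_2 - 2x_3 - 1 → -2x_3 - 2
  leading term x_3: subtract (1)·f_2 from -2x_3 - 2 → 0
  remainder 0.

S(f_1,h_4): leading monomials are coprime, so the S-polynomial reduces to 0 (Buchberger's first criterion).
S(f_2,h_4): leading monomials are coprime, so the S-polynomial reduces to 0 (Buchberger's first criterion).
S(f_3,h_4): leading monomials are coprime, so the S-polynomial reduces to 0 (Buchberger's first criterion).
S(f_1,h_5): leading monomials are coprime, so the S-polynomial reduces to 0 (Buchberger's first criterion).
S(f_2,h_5): leading monomials are coprime, so the S-polynomial reduces to 0 (Buchberger's first criterion).
S(f_3,h_5): lcm = x_2x_3. S = x_3^2 + x_3.
  leading term x_3^2: subtract (2)·f_1 from x_3^2 + x_3 → -x_1 - x_2 + x_3 - 2
  leading term x_1: subtract (-1)·h_4 from -x_1 - x_2 + x_3 - 2 → x_3 + 1
  leading term x_3: subtract (3)·f_2 from x_3 + 1 → 0
  remainder 0.

S(h_4,h_5): leading monomials are coprime, so the S-polynomial reduces to 0 (Buchberger's first criterion).
Every S-polynomial of the final basis reduces to 0, so we have a Gröbner basis.
Inter-reduce: drop elements whose leading term is divisible by another's, tail-reduce, and make monic.
Reduced Gröbner basis: {x_1 + 2, x_2 + 1, x_3 + 1}.
Label its elements g_1 = x_1 + 2, g_2 = x_2 + 1, g_3 = x_3 + 1.

Reduce p = -2x_1x_3 - x_1 + 3x_2 - 1 modulo G:
  leading term x_1x_3: subtract (-2x_3)·g_1 from -2x_1x_3 - x_1 + 3x_2 - 1 → -x_1 + 3x_2 - 3x_3 - 1
  leading term x_1: subtract (-1)·g_1 from -x_1 + 3x_2 - 3x_3 - 1 → 3x_2 - 3x_3 + 1
  leading term x_2: subtract (3)·g_2 from 3x_2 - 3x_3 + 1 → -3x_3 - 2
  leading term x_3: subtract (-3)·g_3 from -3x_3 - 2 → 1
  leading term 1: no divisor's leading term divides it; move 1 to the remainder.
  normal form = 1.
The normal form is nonzero, so p ∉ I. Since p minus its normal form lies in I, I + (p) = I + (r) where r = 1; decide whether this ideal is the whole ring.
Here r = 1 is a nonzero constant, hence a unit: 1 ∈ I + (p), the Gröbner basis of I + (p) is {1}, and the enlarged system has no common solution — adjoining p is inconsistent.

Adjoining -2x_1x_3 - x_1 + 3x_2 - 1 makes the ideal the whole ring: the system is inconsistent.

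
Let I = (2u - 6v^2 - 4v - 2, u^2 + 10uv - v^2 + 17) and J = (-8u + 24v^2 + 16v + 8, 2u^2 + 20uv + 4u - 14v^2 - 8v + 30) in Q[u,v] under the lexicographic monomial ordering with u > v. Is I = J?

Two ideals are equal iff their reduced Gröbner bases coincide (the reduced basis is unique for a fixed ordering).
Buchberger on the first generating set:
f_1 = 2u - 6v^2 - 4v - 2, LT = u.
f_2 = u^2 + 10uv - v^2 + 17, LT = u^2.

S(f_1,f_2): lcm = u^2. S = -3uv^2 - 12uv - u + v^2 - 17.
  leading term uv^2: subtract (-3/2v^2)·f_1 from -3uv^2 - 12uv - u + v^2 - 17 → -12uv - u - 9v^4 - 6v^3 - 2v^2 - 17
  leading term uv: subtract (-6v)·f_1 from -12uv - u - 9v^4 - 6v^3 - 2v^2 - 17 → -u - 9v^4 - 42v^3 - 26v^2 - 12v - 17
  leading term u: subtract (-1/2)·f_1 from -u - 9v^4 - 42v^3 - 26v^2 - 12v - 17 → -9v^4 - 42v^3 - 29v^2 - 14v - 18
  leading term v^4: no divisor's leading term divides it; move -9v^4 to the remainder.
  leading term v^3: no divisor's leading term divides it; move -42v^3 to the remainder.
  leading term v^2: no divisor's leading term divides it; move -29v^2 to the remainder.
  leading term v: no divisor's leading term divides it; move -14v to the remainder.
  leading term 1: no divisor's leading term divides it; move -18 to the remainder.
  remainder -9v^4 - 42v^3 - 29v^2 - 14v - 18 ≠ 0; add g_3 = -9v^4 - 42v^3 - 29v^2 - 14v - 18 to the basis.

The other S-polynomials (S(f_1,g_3), S(f_2,g_3)) all reduce to 0 modulo the current basis, so we have a Gröbner basis.
Inter-reduce: drop elements whose leading term is divisible by another's, tail-reduce, and make monic.
Reduced Gröbner basis: {u - 3v^2 - 2v - 1, v^4 + 14/3v^3 + 29/9v^2 + 14/9v + 2}.

Buchberger on the second generating set:
h_1 = -8u + 24v^2 + 16v + 8, LT = u.
h_2 = 2u^2 + 20uv + 4u - 14v^2 - 8v + 30, LT = u^2.

S(h_1,h_2): lcm = u^2. S = -3uv^2 - 12uv - 3u + 7v^2 + 4v - 15.
  leading term uv^2: subtract (3/8v^2)·h_1 from -3uv^2 - 12uv - 3u + 7v^2 + 4v - 15 → -12uv - 3u - 9v^4 - 6v^3 + 4v^2 + 4v - 15
  leading term uv: subtract (3/2v)·h_1 from -12uv - 3u - 9v^4 - 6v^3 + 4v^2 + 4v - 15 → -3u - 9v^4 - 42v^3 - 20v^2 - 8v - 15
  leading term u: subtract (3/8)·h_1 from -3u - 9v^4 - 42v^3 - 20v^2 - 8v - 15 → -9v^4 - 42v^3 - 29v^2 - 14v - 18
  leading term v^4: no divisor's leading term divides it; move -9v^4 to the remainder.
  leading term v^3: no divisor's leading term divides it; move -42v^3 to the remainder.
  leading term v^2: no divisor's leading term divides it; move -29v^2 to the remainder.
  leading term v: no divisor's leading term divides it; move -14v to the remainder.
  leading term 1: no divisor's leading term divides it; move -18 to the remainder.
  remainder -9v^4 - 42v^3 - 29v^2 - 14v - 18 ≠ 0; add k_3 = -9v^4 - 42v^3 - 29v^2 - 14v - 18 to the basis.

The other S-polynomials (S(h_1,k_3), S(h_2,k_3)) all reduce to 0 modulo the current basis, so we have a Gröbner basis.
Inter-reduce: drop elements whose leading term is divisible by another's, tail-reduce, and make monic.
Reduced Gröbner basis: {u - 3v^2 - 2v - 1, v^4 + 14/3v^3 + 29/9v^2 + 14/9v + 2}.

Same reduced basis, so the two generating sets span the same ideal.
The same test decides containment: I ⊆ J iff every generator of I reduces to 0 modulo a Gröbner basis of J.

Yes, the ideals are equal.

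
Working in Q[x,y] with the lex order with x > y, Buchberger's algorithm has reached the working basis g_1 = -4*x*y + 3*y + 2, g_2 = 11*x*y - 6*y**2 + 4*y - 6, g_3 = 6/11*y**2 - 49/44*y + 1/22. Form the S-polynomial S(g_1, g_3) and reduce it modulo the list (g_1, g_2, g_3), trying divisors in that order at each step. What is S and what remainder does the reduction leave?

S(g_1, g_3) = 49/24*x*y - 1/12*x - 3/4*y**2 - 1/2*y; remainder on division = -1/12*x - 1/2*y + 13/12.

lcm(LM(g_1), LM(g_3)) = x*y**2.
S = (lcm/LT(g_1))·g_1 − (lcm/LT(g_3))·g_3 = 49/24*x*y - 1/12*x - 3/4*y**2 - 1/2*y.
Reduce S modulo (g_1, g_2, g_3) in that order:
  leading term x*y: subtract (-49/96)·g_1 from 49/24*x*y - 1/12*x - 3/4*y**2 - 1/2*y → -1/12*x - 3/4*y**2 + 33/32*y + 49/48
  leading term x: no divisor's leading term divides it; move -1/12*x to the remainder.
  leading term y**2: subtract (-11/8)·g_3 from -3/4*y**2 + 33/32*y + 49/48 → -1/2*y + 13/12
  leading term y: no divisor's leading term divides it; move -1/2*y to the remainder.
  leading term 1: no divisor's leading term divides it; move 13/12 to the remainder.
The remainder -1/12*x - 1/2*y + 13/12 is nonzero, so it would be added as the next basis element.
An S-polynomial is built so that the two leading terms cancel; whether anything survives reduction is exactly the Gröbner-basis criterion.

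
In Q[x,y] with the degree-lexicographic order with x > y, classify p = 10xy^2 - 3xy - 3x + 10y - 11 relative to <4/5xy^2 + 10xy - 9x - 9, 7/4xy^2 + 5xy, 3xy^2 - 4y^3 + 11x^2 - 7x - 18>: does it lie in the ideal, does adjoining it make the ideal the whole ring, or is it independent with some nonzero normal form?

First compute the reduced Gröbner basis of I by Buchberger's algorithm.
f_1 = 4/5xy^2 + 10xy - 9x - 9, LT = xy^2.
f_2 = 7/4xy^2 + 5xy, LT = xy^2.
f_3 = 3xy^2 - 4y^3 + 11x^2 - 7x - 18, LT = xy^2.

S(f_1,f_2): lcm = xy^2. S = 135/14xy - 45/4x - 45/4.
  reduce S modulo (f_1, f_2, f_3):
  remainder 135/14xy - 45/4x - 45/4 ≠ 0; add h_4 = 135/14xy - 45/4x - 45/4 to the basis.

S(f_1,f_3): lcm = xy^2. S = 4/3y^3 - 11/3x^2 + 25/2xy - 107/12x - 21/4.
  reduce S modulo (f_1, f_2, f_3, h_4):
  remainder 4/3y^3 - 11/3x^2 + 17/3x + 28/3 ≠ 0; add h_5 = 4/3y^3 - 11/3x^2 + 17/3x + 28/3 to the basis.

S(f_1,h_4): lcm = xy^2. S = 41/3xy - 45/4x + 7/6y - 45/4.
  reduce S modulo (f_1, f_2, f_3, h_4, h_5):
  remainder 169/36x + 7/6y + 169/36 ≠ 0; add h_6 = 169/36x + 7/6y + 169/36 to the basis.

S(f_1,h_5): lcm = xy^3. S = 11/4x^3 + 25/2xy^2 - 17/4x^2 - 45/4xy - 7x - 45/4y.
  reduce S modulo (f_1, f_2, f_3, h_4, h_5, h_6):
  remainder 17424941/9653618y ≠ 0; add h_7 = 17424941/9653618y to the basis.

The other S-polynomials (S(f_2,f_3), S(f_2,h_4), S(f_3,h_4), S(f_2,h_5), S(f_3,h_5), S(h_4,h_5), S(f_1,h_6), S(f_2,h_6), S(f_3,h_6), S(h_4,h_6), S(h_5,h_6), S(f_1,h_7), S(f_2,h_7), S(f_3,h_7), S(h_4,h_7), S(h_5,h_7), S(h_6,h_7)) all reduce to 0 modulo the current basis, so we have a Gröbner basis.
Inter-reduce: drop elements whose leading term is divisible by another's, tail-reduce, and make monic.
Reduced Gröbner basis: {x + 1, y}.
Label its elements g_1 = x + 1, g_2 = y.

Reduce p = 10xy^2 - 3xy - 3x + 10y - 11 modulo G:
  leading term xy^2: subtract (10y^2)·g_1 from 10xy^2 - 3xy - 3x + 10y - 11 → -3xy - 10y^2 - 3x + 10y - 11
  leading term xy: subtract (-3y)·g_1 from -3xy - 10y^2 - 3x + 10y - 11 → -10y^2 - 3x + 13y - 11
  leading term y^2: subtract (-10y)·g_2 from -10y^2 - 3x + 13y - 11 → -3x + 13y - 11
  leading term x: subtract (-3)·g_1 from -3x + 13y - 11 → 13y - 8
  leading term y: subtract (13)·g_2 from 13y - 8 → -8
  leading term 1: no divisor's leading term divides it; move -8 to the remainder.
  normal form = -8.
The normal form is nonzero, so p ∉ I. Since p minus its normal form lies in I, I + (p) = I + (r) where r = -8; decide whether this ideal is the whole ring.
Here r = -8 is a nonzero constant, hence a unit: 1 ∈ I + (p), the Gröbner basis of I + (p) is {1}, and the enlarged system has no common solution — adjoining p is inconsistent.

Adjoining 10xy^2 - 3xy - 3x + 10y - 11 makes the ideal the whole ring: the system is inconsistent.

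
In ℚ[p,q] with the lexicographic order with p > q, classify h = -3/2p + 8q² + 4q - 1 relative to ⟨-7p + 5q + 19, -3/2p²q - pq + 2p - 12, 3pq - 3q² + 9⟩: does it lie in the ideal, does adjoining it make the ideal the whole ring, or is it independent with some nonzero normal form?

-3/2p + 8q² + 4q - 1 lies in I (it reduces to 0).

First compute the reduced Gröbner basis of I by Buchberger's algorithm.
f_1 = -7p + 5q + 19, LT = p.
f_2 = -3/2p²q - pq + 2p - 12, LT = p²q.
f_3 = 3pq - 3q² + 9, LT = pq.

S(f_1,f_2): lcm = p²q. S = -5/7pq² - 71/21pq + 4/3p - 8.
  leading term pq²: subtract (5/49q²)·f_1 from -5/7pq² - 71/21pq + 4/3p - 8 → -71/21pq + 4/3p - 25/49q³ - 95/49q² - 8
  leading term pq: subtract (71/147q)·f_1 from -71/21pq + 4/3p - 25/49q³ - 95/49q² - 8 → 4/3p - 25/49q³ - 640/147q² - 1349/147q - 8
  leading term p: subtract (-4/21)·f_1 from 4/3p - 25/49q³ - 640/147q² - 1349/147q - 8 → -25/49q³ - 640/147q² - 403/49q - 92/21
  leading term q³: no divisor's leading term divides it; move -25/49q³ to the remainder.
  leading term q²: no divisor's leading term divides it; move -640/147q² to the remainder.
  leading term q: no divisor's leading term divides it; move -403/49q to the remainder.
  leading term 1: no divisor's leading term divides it; move -92/21 to the remainder.
  remainder -25/49q³ - 640/147q² - 403/49q - 92/21 ≠ 0; add k_4 = -25/49q³ - 640/147q² - 403/49q - 92/21 to the basis.

S(f_1,f_3): lcm = pq. S = 2/7q² - 19/7q - 3.
  leading term q²: no divisor's leading term divides it; move 2/7q² to the remainder.
  leading term q: no divisor's leading term divides it; move -19/7q to the remainder.
  leading term 1: no divisor's leading term divides it; move -3 to the remainder.
  remainder 2/7q² - 19/7q - 3 ≠ 0; add k_5 = 2/7q² - 19/7q - 3 to the basis.

S(f_2,f_3): lcm = p²q. S = pq² + ⅔pq - 13/3p + 8.
  leading term pq²: subtract (-1/7q²)·f_1 from pq² + ⅔pq - 13/3p + 8 → ⅔pq - 13/3p + 5/7q³ + 19/7q² + 8
  leading term pq: subtract (-2/21q)·f_1 from ⅔pq - 13/3p + 5/7q³ + 19/7q² + 8 → -13/3p + 5/7q³ + 67/21q² + 38/21q + 8
  leading term p: subtract (13/21)·f_1 from -13/3p + 5/7q³ + 67/21q² + 38/21q + 8 → 5/7q³ + 67/21q² - 9/7q - 79/21
  leading term q³: subtract (-7/5)·k_4 from 5/7q³ + 67/21q² - 9/7q - 79/21 → -61/21q² - 64/5q - 1039/105
  leading term q²: subtract (-61/6)·k_5 from -61/21q² - 64/5q - 1039/105 → -8483/210q - 8483/210
  leading term q: no divisor's leading term divides it; move -8483/210q to the remainder.
  leading term 1: no divisor's leading term divides it; move -8483/210 to the remainder.
  remainder -8483/210q - 8483/210 ≠ 0; add k_6 = -8483/210q - 8483/210 to the basis.

The other S-polynomials (S(f_1,k_4), S(f_2,k_4), S(f_3,k_4), S(f_1,k_5), S(f_2,k_5), S(f_3,k_5), S(k_4,k_5), S(f_1,k_6), S(f_2,k_6), S(f_3,k_6), S(k_4,k_6), S(k_5,k_6)) all reduce to 0 modulo the current basis, so we have a Gröbner basis.
Inter-reduce: drop elements whose leading term is divisible by another's, tail-reduce, and make monic.
Reduced Gröbner basis: {p - 2, q + 1}.
Label its elements g_1 = p - 2, g_2 = q + 1.

Reduce h = -3/2p + 8q² + 4q - 1 modulo G:
  leading term p: subtract (-3/2)·g_1 from -3/2p + 8q² + 4q - 1 → 8q² + 4q - 4
  leading term q²: subtract (8q)·g_2 from 8q² + 4q - 4 → -4q - 4
  leading term q: subtract (-4)·g_2 from -4q - 4 → 0
  normal form = 0.
Since the normal form is 0, h ∈ I.

Ideal membership is decidable via reduction modulo a Gröbner basis.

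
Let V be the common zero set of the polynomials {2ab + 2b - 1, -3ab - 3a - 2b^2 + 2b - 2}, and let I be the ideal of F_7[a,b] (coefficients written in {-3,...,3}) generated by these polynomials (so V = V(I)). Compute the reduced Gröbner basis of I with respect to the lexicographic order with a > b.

f_1 = 2ab + 2b - 1, LT = ab.
f_2 = -3ab - 3a - 2b^2 + 2b - 2, LT = ab.

S(f_1,f_2): lcm = ab. S = -a - 3b^2 - 3b.
  reduce S modulo (f_1, f_2):
  remainder -a - 3b^2 - 3b ≠ 0; add g_3 = -a - 3b^2 - 3b to the basis.

S(f_1,g_3): lcm = ab. S = -3b^3 - 3b^2 + b + 3.
  reduce S modulo (f_1, f_2, g_3):
  remainder -3b^3 - 3b^2 + b + 3 ≠ 0; add g_4 = -3b^3 - 3b^2 + b + 3 to the basis.

The other S-polynomials (S(f_2,g_3), S(f_1,g_4), S(f_2,g_4), S(g_3,g_4)) all reduce to 0 modulo the current basis, so we have a Gröbner basis.
Inter-reduce: drop elements whose leading term is divisible by another's, tail-reduce, and make monic.

G = {a + 3b^2 + 3b, b^3 + b^2 + 2b - 1}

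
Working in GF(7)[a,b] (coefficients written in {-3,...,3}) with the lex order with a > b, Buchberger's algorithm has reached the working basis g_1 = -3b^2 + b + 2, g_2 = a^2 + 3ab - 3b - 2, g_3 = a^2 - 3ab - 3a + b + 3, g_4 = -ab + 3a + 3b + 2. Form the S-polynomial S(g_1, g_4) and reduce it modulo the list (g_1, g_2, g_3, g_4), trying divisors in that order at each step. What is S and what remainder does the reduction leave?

lcm(LM(g_1), LM(g_4)) = ab^2.
S = (lcm/LT(g_1))·g_1 − (lcm/LT(g_4))·g_4 = -2ab - 3a + 3b^2 + 2b.
Reduce S modulo (g_1, g_2, g_3, g_4) in that order:
  leading term ab: subtract (2)·g_4 from -2ab - 3a + 3b^2 + 2b → -2a + 3b^2 + 3b + 3
  leading term a: no divisor's leading term divides it; move -2a to the remainder.
  leading term b^2: subtract (-1)·g_1 from 3b^2 + 3b + 3 → -3b - 2
  leading term b: no divisor's leading term divides it; move -3b to the remainder.
  leading term 1: no divisor's leading term divides it; move -2 to the remainder.
The remainder -2a - 3b - 2 is nonzero, so it would be added as the next basis element.

S(g_1, g_4) = -2ab - 3a + 3b^2 + 2b; remainder on division = -2a - 3b - 2.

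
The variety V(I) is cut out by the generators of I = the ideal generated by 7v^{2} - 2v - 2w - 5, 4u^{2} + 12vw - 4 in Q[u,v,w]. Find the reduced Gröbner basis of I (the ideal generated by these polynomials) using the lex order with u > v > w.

G = {u^{2} + 3vw - 1, v^{2} - \tfrac{2}{7}v - \tfrac{2}{7}w - \tfrac{5}{7}}

f_1 = 7v^{2} - 2v - 2w - 5, LT = v^{2}.
f_2 = 4u^{2} + 12vw - 4, LT = u^{2}.

The S-polynomials (S(f_1,f_2)) all reduce to 0 modulo the current basis, so we have a Gröbner basis.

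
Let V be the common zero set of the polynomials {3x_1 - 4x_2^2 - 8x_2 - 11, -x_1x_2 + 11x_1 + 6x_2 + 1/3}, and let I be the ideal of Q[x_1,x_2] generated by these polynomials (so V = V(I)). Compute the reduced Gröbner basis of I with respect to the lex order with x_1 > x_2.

f_1 = 3x_1 - 4x_2^2 - 8x_2 - 11, LT = x_1.
f_2 = -x_1x_2 + 11x_1 + 6x_2 + 1/3, LT = x_1x_2.

S(f_1,f_2): lcm = x_1x_2. S = 11x_1 - 4/3x_2^3 - 8/3x_2^2 + 7/3x_2 + 1/3.
  leading term x_1: subtract (11/3)·f_1 from 11x_1 - 4/3x_2^3 - 8/3x_2^2 + 7/3x_2 + 1/3 → -4/3x_2^3 + 12x_2^2 + 95/3x_2 + 122/3
  leading term x_2^3: no divisor's leading term divides it; move -4/3x_2^3 to the remainder.
  leading term x_2^2: no divisor's leading term divides it; move 12x_2^2 to the remainder.
  leading term x_2: no divisor's leading term divides it; move 95/3x_2 to the remainder.
  leading term 1: no divisor's leading term divides it; move 122/3 to the remainder.
  remainder -4/3x_2^3 + 12x_2^2 + 95/3x_2 + 122/3 ≠ 0; add g_3 = -4/3x_2^3 + 12x_2^2 + 95/3x_2 + 122/3 to the basis.

S(f_1,g_3): leading monomials are coprime, so the S-polynomial reduces to 0 (Buchberger's first criterion).
S(f_2,g_3): lcm = x_1x_2^3. S = -2x_1x_2^2 + 95/4x_1x_2 + 61/2x_1 - 6x_2^3 - 1/3x_2^2.
  leading term x_1x_2^2: subtract (-2/3x_2^2)·f_1 from -2x_1x_2^2 + 95/4x_1x_2 + 61/2x_1 - 6x_2^3 - 1/3x_2^2 → 95/4x_1x_2 + 61/2x_1 - 8/3x_2^4 - 34/3x_2^3 - 23/3x_2^2
  leading term x_1x_2: subtract (95/12x_2)·f_1 from 95/4x_1x_2 + 61/2x_1 - 8/3x_2^4 - 34/3x_2^3 - 23/3x_2^2 → 61/2x_1 - 8/3x_2^4 + 61/3x_2^3 + 167/3x_2^2 + 1045/12x_2
  leading term x_1: subtract (61/6)·f_1 from 61/2x_1 - 8/3x_2^4 + 61/3x_2^3 + 167/3x_2^2 + 1045/12x_2 → -8/3x_2^4 + 61/3x_2^3 + 289/3x_2^2 + 2021/12x_2 + 671/6
  leading term x_2^4: subtract (2x_2)·g_3 from -8/3x_2^4 + 61/3x_2^3 + 289/3x_2^2 + 2021/12x_2 + 671/6 → -11/3x_2^3 + 33x_2^2 + 1045/12x_2 + 671/6
  leading term x_2^3: subtract (11/4)·g_3 from -11/3x_2^3 + 33x_2^2 + 1045/12x_2 + 671/6 → 0
  remainder 0.

Every S-polynomial of the final basis reduces to 0, so we have a Gröbner basis.
Inter-reduce: drop elements whose leading term is divisible by another's, tail-reduce, and make monic.

G = {x_1 - 4/3x_2^2 - 8/3x_2 - 11/3, x_2^3 - 9x_2^2 - 95/4x_2 - 61/2}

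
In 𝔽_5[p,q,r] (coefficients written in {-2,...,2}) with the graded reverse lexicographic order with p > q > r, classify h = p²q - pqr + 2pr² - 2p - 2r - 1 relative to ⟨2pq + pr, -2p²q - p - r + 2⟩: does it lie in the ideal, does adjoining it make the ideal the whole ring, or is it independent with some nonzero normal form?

First compute the reduced Gröbner basis of I by Buchberger's algorithm.
f_1 = 2pq + pr, LT = pq.
f_2 = -2p²q - p - r + 2, LT = p²q.

S(f_1,f_2): lcm = p²q. S = -2p²r + 2p + 2r + 1.
  leading term p²r: no divisor's leading term divides it; move -2p²r to the remainder.
  leading term p: no divisor's leading term divides it; move 2p to the remainder.
  leading term r: no divisor's leading term divides it; move 2r to the remainder.
  leading term 1: no divisor's leading term divides it; move 1 to the remainder.
  remainder -2p²r + 2p + 2r + 1 ≠ 0; add k_3 = -2p²r + 2p + 2r + 1 to the basis.

S(f_1,k_3): lcm = p²qr. S = -2p²r² + pq + qr - 2q.
  leading term p²r²: subtract (r)·k_3 from -2p²r² + pq + qr - 2q → pq - 2pr + qr - 2r² - 2q - r
  leading term pq: subtract (-2)·f_1 from pq - 2pr + qr - 2r² - 2q - r → qr - 2r² - 2q - r
  leading term qr: no divisor's leading term divides it; move qr to the remainder.
  leading term r²: no divisor's leading term divides it; move -2r² to the remainder.
  leading term q: no divisor's leading term divides it; move -2q to the remainder.
  leading term r: no divisor's leading term divides it; move -r to the remainder.
  remainder qr - 2r² - 2q - r ≠ 0; add k_4 = qr - 2r² - 2q - r to the basis.

The other S-polynomials (S(f_2,k_3), S(f_1,k_4), S(f_2,k_4), S(k_3,k_4)) all reduce to 0 modulo the current basis, so we have a Gröbner basis.
Inter-reduce: drop elements whose leading term is divisible by another's, tail-reduce, and make monic.
Reduced Gröbner basis: {p²r - p - r + 2, pq - 2pr, qr - 2r² - 2q - r}.
Label its elements g_1 = p²r - p - r + 2, g_2 = pq - 2pr, g_3 = qr - 2r² - 2q - r.

Reduce h = p²q - pqr + 2pr² - 2p - 2r - 1 modulo G:
  leading term p²q: subtract (p)·g_2 from p²q - pqr + 2pr² - 2p - 2r - 1 → 2p²r - pqr + 2pr² - 2p - 2r - 1
  leading term p²r: subtract (2)·g_1 from 2p²r - pqr + 2pr² - 2p - 2r - 1 → -pqr + 2pr²
  leading term pqr: subtract (-r)·g_2 from -pqr + 2pr² → 0
  normal form = 0.
Since the normal form is 0, h ∈ I.

p²q - pqr + 2pr² - 2p - 2r - 1 lies in I (it reduces to 0).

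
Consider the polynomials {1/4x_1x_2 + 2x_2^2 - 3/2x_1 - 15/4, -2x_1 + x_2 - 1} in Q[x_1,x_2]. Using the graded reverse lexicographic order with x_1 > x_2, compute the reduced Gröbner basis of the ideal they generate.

G = {x_2^2 - 7/17x_2 - 24/17, x_1 - 1/2x_2 + 1/2}

f_1 = 1/4x_1x_2 + 2x_2^2 - 3/2x_1 - 15/4, LT = x_1x_2.
f_2 = -2x_1 + x_2 - 1, LT = x_1.

S(f_1,f_2): lcm = x_1x_2. S = 17/2x_2^2 - 6x_1 - 1/2x_2 - 15.
  leading term x_2^2: no divisor's leading term divides it; move 17/2x_2^2 to the remainder.
  leading term x_1: subtract (3)·f_2 from -6x_1 - 1/2x_2 - 15 → -7/2x_2 - 12
  leading term x_2: no divisor's leading term divides it; move -7/2x_2 to the remainder.
  leading term 1: no divisor's leading term divides it; move -12 to the remainder.
  remainder 17/2x_2^2 - 7/2x_2 - 12 ≠ 0; add g_3 = 17/2x_2^2 - 7/2x_2 - 12 to the basis.

The other S-polynomials (S(f_1,g_3), S(f_2,g_3)) all reduce to 0 modulo the current basis, so we have a Gröbner basis.
Inter-reduce: drop elements whose leading term is divisible by another's, tail-reduce, and make monic.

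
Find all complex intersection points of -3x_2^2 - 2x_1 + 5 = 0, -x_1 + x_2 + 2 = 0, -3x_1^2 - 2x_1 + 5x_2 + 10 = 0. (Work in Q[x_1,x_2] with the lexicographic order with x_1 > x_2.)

{(1, -1)}

Compute a lex Gröbner basis by Buchberger's algorithm.
f_1 = -2x_1 - 3x_2^2 + 5, LT = x_1.
f_2 = -x_1 + x_2 + 2, LT = x_1.
f_3 = -3x_1^2 - 2x_1 + 5x_2 + 10, LT = x_1^2.

S(f_1,f_2): lcm = x_1. S = 3/2x_2^2 + x_2 - 1/2.
  leading term x_2^2: no divisor's leading term divides it; move 3/2x_2^2 to the remainder.
  leading term x_2: no divisor's leading term divides it; move x_2 to the remainder.
  leading term 1: no divisor's leading term divides it; move -1/2 to the remainder.
  remainder 3/2x_2^2 + x_2 - 1/2 ≠ 0; add h_4 = 3/2x_2^2 + x_2 - 1/2 to the basis.

S(f_1,f_3): lcm = x_1^2. S = 3/2x_1x_2^2 - 19/6x_1 + 5/3x_2 + 10/3.
  leading term x_1x_2^2: subtract (-3/4x_2^2)·f_1 from 3/2x_1x_2^2 - 19/6x_1 + 5/3x_2 + 10/3 → -19/6x_1 - 9/4x_2^4 + 15/4x_2^2 + 5/3x_2 + 10/3
  leading term x_1: subtract (19/12)·f_1 from -19/6x_1 - 9/4x_2^4 + 15/4x_2^2 + 5/3x_2 + 10/3 → -9/4x_2^4 + 17/2x_2^2 + 5/3x_2 - 55/12
  leading term x_2^4: subtract (-3/2x_2^2)·h_4 from -9/4x_2^4 + 17/2x_2^2 + 5/3x_2 - 55/12 → 3/2x_2^3 + 31/4x_2^2 + 5/3x_2 - 55/12
  leading term x_2^3: subtract (x_2)·h_4 from 3/2x_2^3 + 31/4x_2^2 + 5/3x_2 - 55/12 → 27/4x_2^2 + 13/6x_2 - 55/12
  leading term x_2^2: subtract (9/2)·h_4 from 27/4x_2^2 + 13/6x_2 - 55/12 → -7/3x_2 - 7/3
  leading term x_2: no divisor's leading term divides it; move -7/3x_2 to the remainder.
  leading term 1: no divisor's leading term divides it; move -7/3 to the remainder.
  remainder -7/3x_2 - 7/3 ≠ 0; add h_5 = -7/3x_2 - 7/3 to the basis.

The other S-polynomials (S(f_2,f_3), S(f_1,h_4), S(f_2,h_4), S(f_3,h_4), S(f_1,h_5), S(f_2,h_5), S(f_3,h_5), S(h_4,h_5)) all reduce to 0 modulo the current basis, so we have a Gröbner basis.
Inter-reduce: drop elements whose leading term is divisible by another's, tail-reduce, and make monic.
Reduced Gröbner basis: {x_1 - 1, x_2 + 1}.

Elimination: the polynomial x_2 + 1 lies in the elimination ideal for x_2, so x_2 ∈ {-1}. For each such x_2, the remaining basis elements (now univariate) give the rest of the solution.
  x_2 = -1: the earlier basis element becomes x_1 - 1 = 0, giving x_1 = 1 — point (1, -1).
Check: every point annihilates each of the original generators.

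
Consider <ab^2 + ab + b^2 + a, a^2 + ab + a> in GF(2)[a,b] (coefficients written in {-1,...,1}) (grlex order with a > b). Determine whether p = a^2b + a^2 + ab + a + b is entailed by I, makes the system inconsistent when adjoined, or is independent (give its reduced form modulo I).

a^2b + a^2 + ab + a + b is independent of I; its normal form modulo I is b^2 + a + b.

First compute the reduced Gröbner basis of I by Buchberger's algorithm.
f_1 = ab^2 + ab + b^2 + a, LT = ab^2.
f_2 = a^2 + ab + a, LT = a^2.

S(f_1,f_2): lcm = a^2b^2. S = ab^3 + a^2b + a^2.
  leading term ab^3: subtract (b)·f_1 from ab^3 + a^2b + a^2 → a^2b + ab^2 + b^3 + a^2 + ab
  leading term a^2b: subtract (b)·f_2 from a^2b + ab^2 + b^3 + a^2 + ab → b^3 + a^2
  leading term b^3: no divisor's leading term divides it; move b^3 to the remainder.
  leading term a^2: subtract (1)·f_2 from a^2 → ab + a
  leading term ab: no divisor's leading term divides it; move ab to the remainder.
  leading term a: no divisor's leading term divides it; move a to the remainder.
  remainder b^3 + ab + a ≠ 0; add h_3 = b^3 + ab + a to the basis.

The other S-polynomials (S(f_1,h_3), S(f_2,h_3)) all reduce to 0 modulo the current basis, so we have a Gröbner basis.
Inter-reduce: drop elements whose leading term is divisible by another's, tail-reduce, and make monic.
Reduced Gröbner basis: {ab^2 + ab + b^2 + a, b^3 + ab + a, a^2 + ab + a}.
Label its elements g_1 = ab^2 + ab + b^2 + a, g_2 = b^3 + ab + a, g_3 = a^2 + ab + a.

Reduce p = a^2b + a^2 + ab + a + b modulo G:
  leading term a^2b: subtract (b)·g_3 from a^2b + a^2 + ab + a + b → ab^2 + a^2 + a + b
  leading term ab^2: subtract (1)·g_1 from ab^2 + a^2 + a + b → a^2 + ab + b^2 + b
  leading term a^2: subtract (1)·g_3 from a^2 + ab + b^2 + b → b^2 + a + b
  leading term b^2: no divisor's leading term divides it; move b^2 to the remainder.
  leading term a: no divisor's leading term divides it; move a to the remainder.
  leading term b: no divisor's leading term divides it; move b to the remainder.
  normal form = b^2 + a + b.
The normal form is nonzero, so p ∉ I. Since p minus its normal form lies in I, I + (p) = I + (r) where r = b^2 + a + b; decide whether this ideal is the whole ring.
Run Buchberger on G together with r (pairs among the g_i already reduce to 0 since G is a Gröbner basis):
g_1 = ab^2 + ab + b^2 + a, LT = ab^2.
g_2 = b^3 + ab + a, LT = b^3.
g_3 = a^2 + ab + a, LT = a^2.
r = b^2 + a + b, LT = b^2.

S(g_1,r): lcm = ab^2. S = a^2 + b^2 + a.
  leading term a^2: subtract (1)·g_3 from a^2 + b^2 + a → ab + b^2
  leading term ab: no divisor's leading term divides it; move ab to the remainder.
  leading term b^2: subtract (1)·r from b^2 → a + b
  leading term a: no divisor's leading term divides it; move a to the remainder.
  leading term b: no divisor's leading term divides it; move b to the remainder.
  remainder ab + a + b ≠ 0; add m_5 = ab + a + b to the basis.

S(g_2,r): lcm = b^3. S = b^2 + a.
  leading term b^2: subtract (1)·r from b^2 + a → b
  leading term b: no divisor's leading term divides it; move b to the remainder.
  remainder b ≠ 0; add m_6 = b to the basis.

S(g_1,m_5): lcm = ab^2. S = a.
  leading term a: no divisor's leading term divides it; move a to the remainder.
  remainder a ≠ 0; add m_7 = a to the basis.

The other S-polynomials (S(g_1,g_2), S(g_1,g_3), S(g_2,g_3), S(g_3,r), S(g_2,m_5), S(g_3,m_5), S(r,m_5), S(g_1,m_6), S(g_2,m_6), S(g_3,m_6), S(r,m_6), S(m_5,m_6), S(g_1,m_7), S(g_2,m_7), S(g_3,m_7), S(r,m_7), S(m_5,m_7), S(m_6,m_7)) all reduce to 0 modulo the current basis, so we have a Gröbner basis.
Inter-reduce: drop elements whose leading term is divisible by another's, tail-reduce, and make monic.
Reduced Gröbner basis: {a, b}.
The reduced Gröbner basis of I + (p) is {a, b} ≠ {1}, a proper ideal, so the enlarged system stays consistent: p is independent of I, with normal form b^2 + a + b.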